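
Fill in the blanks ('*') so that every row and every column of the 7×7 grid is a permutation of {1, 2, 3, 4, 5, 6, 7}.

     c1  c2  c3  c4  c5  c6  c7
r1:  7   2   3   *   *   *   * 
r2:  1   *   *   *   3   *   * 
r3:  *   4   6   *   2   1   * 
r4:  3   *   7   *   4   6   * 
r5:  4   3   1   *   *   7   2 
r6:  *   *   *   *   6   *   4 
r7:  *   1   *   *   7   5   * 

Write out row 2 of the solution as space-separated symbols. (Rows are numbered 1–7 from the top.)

1 6 4 7 3 2 5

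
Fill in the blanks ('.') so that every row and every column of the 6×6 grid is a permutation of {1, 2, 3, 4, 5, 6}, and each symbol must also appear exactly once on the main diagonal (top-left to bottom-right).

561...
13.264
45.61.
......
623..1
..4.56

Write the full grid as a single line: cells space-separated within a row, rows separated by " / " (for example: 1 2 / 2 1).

(r2,c3) = 5
(r3,c3) = 2
(r3,c6) = 3
(r4,c3) = 6
(r5,c5) = 4
(r6,c2) = 1
(r6,c4) = 3
(r1,c4) = 4
(r1,c6) = 2
(r4,c2) = 4
(r4,c4) = 1
(r4,c6) = 5
(r5,c4) = 5
(r6,c1) = 2
(r1,c5) = 3
(r4,c1) = 3
(r4,c5) = 2

5 6 1 4 3 2 / 1 3 5 2 6 4 / 4 5 2 6 1 3 / 3 4 6 1 2 5 / 6 2 3 5 4 1 / 2 1 4 3 5 6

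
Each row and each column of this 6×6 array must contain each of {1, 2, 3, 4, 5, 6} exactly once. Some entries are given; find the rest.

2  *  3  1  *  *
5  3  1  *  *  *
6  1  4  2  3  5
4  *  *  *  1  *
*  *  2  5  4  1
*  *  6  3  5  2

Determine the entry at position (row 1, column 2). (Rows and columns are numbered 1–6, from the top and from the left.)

5

(r1,c5): row 1 has {1,2,3}; column 5 has {1,3,4,5}, so it must be 6.
(r1,c6): row 1 has {1,2,3,6}; column 6 has {1,2,5}, so it must be 4.
(r2,c5): row 2 has {1,3,5}; column 5 has {1,3,4,5,6}, so it must be 2.
(r2,c6): row 2 has {1,2,3,5}; column 6 has {1,2,4,5}, so it must be 6.
(r4,c3): row 4 has {1,4}; column 3 has {1,2,3,4,6}, so it must be 5.
(r4,c4): row 4 has {1,4,5}; column 4 has {1,2,3,5}, so it must be 6.
(r4,c6): row 4 has {1,4,5,6}; column 6 has {1,2,4,5,6}, so it must be 3.
(r5,c1): row 5 has {1,2,4,5}; column 1 has {2,4,5,6}, so it must be 3.
(r5,c2): row 5 has {1,2,3,4,5}; column 2 has {1,3}, so it must be 6.
(r6,c1): row 6 has {2,3,5,6}; column 1 has {2,3,4,5,6}, so it must be 1.
(r6,c2): row 6 has {1,2,3,5,6}; column 2 has {1,3,6}, so it must be 4.
(r1,c2): row 1 has {1,2,3,4,6}; column 2 has {1,3,4,6}, so it must be 5.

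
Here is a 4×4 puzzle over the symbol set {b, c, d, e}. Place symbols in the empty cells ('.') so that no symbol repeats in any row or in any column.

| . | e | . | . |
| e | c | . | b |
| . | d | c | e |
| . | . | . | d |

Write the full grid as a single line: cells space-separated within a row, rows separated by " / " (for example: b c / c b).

(r1,c4) = c
(r2,c3) = d
(r3,c1) = b
(r4,c1) = c
(r4,c2) = b
(r4,c3) = e
(r1,c1) = d
(r1,c3) = b

d e b c / e c d b / b d c e / c b e d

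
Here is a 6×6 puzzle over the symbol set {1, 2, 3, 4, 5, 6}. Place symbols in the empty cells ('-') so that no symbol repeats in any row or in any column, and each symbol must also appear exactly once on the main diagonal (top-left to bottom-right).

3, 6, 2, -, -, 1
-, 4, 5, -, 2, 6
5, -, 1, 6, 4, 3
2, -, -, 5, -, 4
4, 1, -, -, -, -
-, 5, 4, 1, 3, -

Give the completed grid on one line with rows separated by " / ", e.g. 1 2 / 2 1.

row 1 has {1,2,3,6}; column 4 has {1,5,6} — only 4 is left for (r1,c4).
row 1 has {1,2,3,4,6}; column 5 has {2,3,4} — only 5 is left for (r1,c5).
row 2 has {2,4,5,6}; column 1 has {2,3,4,5} — only 1 is left for (r2,c1).
row 2 has {1,2,4,5,6}; column 4 has {1,4,5,6} — only 3 is left for (r2,c4).
row 3 has {1,3,4,5,6}; column 2 has {1,4,5,6} — only 2 is left for (r3,c2).
row 4 has {2,4,5}; column 2 has {1,2,4,5,6} — only 3 is left for (r4,c2).
row 4 has {2,3,4,5}; column 3 has {1,2,4,5} — only 6 is left for (r4,c3).
row 4 has {2,3,4,5,6}; column 5 has {2,3,4,5} — only 1 is left for (r4,c5).
row 5 has {1,4}; column 3 has {1,2,4,5,6} — only 3 is left for (r5,c3).
row 5 has {1,3,4}; column 4 has {1,3,4,5,6} — only 2 is left for (r5,c4).
row 5 has {1,2,3,4}; column 5 has {1,2,3,4,5}; the diagonal has {1,3,4,5} — only 6 is left for (r5,c5).
row 5 has {1,2,3,4,6}; column 6 has {1,3,4,6} — only 5 is left for (r5,c6).
row 6 has {1,3,4,5}; column 1 has {1,2,3,4,5} — only 6 is left for (r6,c1).
row 6 has {1,3,4,5,6}; column 6 has {1,3,4,5,6}; the diagonal has {1,3,4,5,6} — only 2 is left for (r6,c6).

3 6 2 4 5 1 / 1 4 5 3 2 6 / 5 2 1 6 4 3 / 2 3 6 5 1 4 / 4 1 3 2 6 5 / 6 5 4 1 3 2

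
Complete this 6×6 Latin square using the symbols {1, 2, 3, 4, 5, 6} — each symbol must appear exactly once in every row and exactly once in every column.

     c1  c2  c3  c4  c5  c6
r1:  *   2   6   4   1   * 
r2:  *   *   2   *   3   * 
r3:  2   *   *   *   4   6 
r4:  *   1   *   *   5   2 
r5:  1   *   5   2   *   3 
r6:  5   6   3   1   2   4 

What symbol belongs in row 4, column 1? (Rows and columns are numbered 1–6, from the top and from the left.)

row 1 has {1,2,4,6}; column 1 has {1,2,5} — only 3 is left for (r1,c1).
row 1 has {1,2,3,4,6}; column 6 has {2,3,4,6} — only 5 is left for (r1,c6).
row 2 has {2,3}; column 6 has {2,3,4,5,6} — only 1 is left for (r2,c6).
row 3 has {2,4,6}; column 3 has {2,3,5,6} — only 1 is left for (r3,c3).
row 4 has {1,2,5}; column 3 has {1,2,3,5,6} — only 4 is left for (r4,c3).
row 5 has {1,2,3,5}; column 2 has {1,2,6} — only 4 is left for (r5,c2).
row 5 has {1,2,3,4,5}; column 5 has {1,2,3,4,5} — only 6 is left for (r5,c5).
row 2 has {1,2,3}; column 2 has {1,2,4,6} — only 5 is left for (r2,c2).
row 2 has {1,2,3,5}; column 4 has {1,2,4} — only 6 is left for (r2,c4).
row 3 has {1,2,4,6}; column 2 has {1,2,4,5,6} — only 3 is left for (r3,c2).
row 3 has {1,2,3,4,6}; column 4 has {1,2,4,6} — only 5 is left for (r3,c4).
row 4 has {1,2,4,5}; column 1 has {1,2,3,5} — only 6 is left for (r4,c1).

6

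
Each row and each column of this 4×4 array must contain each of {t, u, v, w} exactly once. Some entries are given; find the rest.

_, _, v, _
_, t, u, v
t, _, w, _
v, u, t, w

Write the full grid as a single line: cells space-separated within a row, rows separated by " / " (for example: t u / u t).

u w v t / w t u v / t v w u / v u t w

(r1,c2): row 1 has {v}; column 2 has {t,u}, so it must be w.
(r2,c1): row 2 has {t,u,v}; column 1 has {t,v}, so it must be w.
(r3,c2): row 3 has {t,w}; column 2 has {t,u,w}, so it must be v.
(r3,c4): row 3 has {t,v,w}; column 4 has {v,w}, so it must be u.
(r1,c1): row 1 has {v,w}; column 1 has {t,v,w}, so it must be u.
(r1,c4): row 1 has {u,v,w}; column 4 has {u,v,w}, so it must be t.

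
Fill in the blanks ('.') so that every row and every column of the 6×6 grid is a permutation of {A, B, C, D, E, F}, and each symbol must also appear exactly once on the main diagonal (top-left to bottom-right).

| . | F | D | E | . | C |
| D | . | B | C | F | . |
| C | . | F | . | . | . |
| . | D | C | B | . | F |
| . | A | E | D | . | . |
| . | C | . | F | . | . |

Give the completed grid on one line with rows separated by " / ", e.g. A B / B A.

(r1,c1): row 1 has {C,D,E,F}; column 1 has {C,D}; the diagonal has {B,F}, so it must be A.
(r1,c5): row 1 has {A,C,D,E,F}; column 5 has {F}, so it must be B.
(r2,c2): row 2 has {B,C,D,F}; column 2 has {A,C,D,F}; the diagonal has {A,B,F}, so it must be E.
(r2,c6): row 2 has {B,C,D,E,F}; column 6 has {C,F}, so it must be A.
(r3,c2): row 3 has {C,F}; column 2 has {A,C,D,E,F}, so it must be B.
(r3,c4): row 3 has {B,C,F}; column 4 has {B,C,D,E,F}, so it must be A.
(r4,c1): row 4 has {B,C,D,F}; column 1 has {A,C,D}, so it must be E.
(r4,c5): row 4 has {B,C,D,E,F}; column 5 has {B,F}, so it must be A.
(r5,c5): row 5 has {A,D,E}; column 5 has {A,B,F}; the diagonal has {A,B,E,F}, so it must be C.
(r5,c6): row 5 has {A,C,D,E}; column 6 has {A,C,F}, so it must be B.
(r6,c1): row 6 has {C,F}; column 1 has {A,C,D,E}, so it must be B.
(r6,c3): row 6 has {B,C,F}; column 3 has {B,C,D,E,F}, so it must be A.
(r6,c6): row 6 has {A,B,C,F}; column 6 has {A,B,C,F}; the diagonal has {A,B,C,E,F}, so it must be D.
(r3,c6): row 3 has {A,B,C,F}; column 6 has {A,B,C,D,F}, so it must be E.
(r5,c1): row 5 has {A,B,C,D,E}; column 1 has {A,B,C,D,E}, so it must be F.
(r6,c5): row 6 has {A,B,C,D,F}; column 5 has {A,B,C,F}, so it must be E.
(r3,c5): row 3 has {A,B,C,E,F}; column 5 has {A,B,C,E,F}, so it must be D.

A F D E B C / D E B C F A / C B F A D E / E D C B A F / F A E D C B / B C A F E D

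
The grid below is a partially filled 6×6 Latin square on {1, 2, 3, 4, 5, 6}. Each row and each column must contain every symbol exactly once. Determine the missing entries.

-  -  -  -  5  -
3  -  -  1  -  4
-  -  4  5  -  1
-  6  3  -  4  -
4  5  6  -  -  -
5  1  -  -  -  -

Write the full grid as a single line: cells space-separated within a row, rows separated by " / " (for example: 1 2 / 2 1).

2 4 1 6 5 3 / 3 2 5 1 6 4 / 6 3 4 5 2 1 / 1 6 3 2 4 5 / 4 5 6 3 1 2 / 5 1 2 4 3 6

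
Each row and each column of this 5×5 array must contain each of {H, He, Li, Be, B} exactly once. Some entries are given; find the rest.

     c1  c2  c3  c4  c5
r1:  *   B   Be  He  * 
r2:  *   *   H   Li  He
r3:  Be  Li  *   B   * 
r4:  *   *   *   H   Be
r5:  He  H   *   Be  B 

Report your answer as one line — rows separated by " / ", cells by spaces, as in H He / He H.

H B Be He Li / B Be H Li He / Be Li He B H / Li He B H Be / He H Li Be B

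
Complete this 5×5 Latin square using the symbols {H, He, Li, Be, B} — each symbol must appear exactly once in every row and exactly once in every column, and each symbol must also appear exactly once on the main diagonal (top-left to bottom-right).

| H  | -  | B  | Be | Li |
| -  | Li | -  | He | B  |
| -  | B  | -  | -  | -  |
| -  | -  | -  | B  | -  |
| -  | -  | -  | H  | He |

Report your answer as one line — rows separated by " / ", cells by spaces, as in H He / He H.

H He B Be Li / Be Li H He B / He B Be Li H / Li H He B Be / B Be Li H He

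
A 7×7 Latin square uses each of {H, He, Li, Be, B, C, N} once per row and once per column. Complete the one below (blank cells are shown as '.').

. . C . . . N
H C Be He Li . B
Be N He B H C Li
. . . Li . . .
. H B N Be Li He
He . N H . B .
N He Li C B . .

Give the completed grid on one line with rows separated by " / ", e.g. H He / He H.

Li B C Be He H N / H C Be He Li N B / Be N He B H C Li / B Be H Li N He C / C H B N Be Li He / He Li N H C B Be / N He Li C B Be H

(r1,c4) = Be
(r1,c5) = He
(r1,c6) = H
(r2,c6) = N
(r4,c3) = H
(r5,c1) = C
(r6,c5) = C
(r6,c7) = Be
(r7,c6) = Be
(r7,c7) = H
(r4,c1) = B
(r4,c2) = Be
(r4,c5) = N
(r4,c6) = He
(r4,c7) = C
(r6,c2) = Li
(r1,c1) = Li
(r1,c2) = B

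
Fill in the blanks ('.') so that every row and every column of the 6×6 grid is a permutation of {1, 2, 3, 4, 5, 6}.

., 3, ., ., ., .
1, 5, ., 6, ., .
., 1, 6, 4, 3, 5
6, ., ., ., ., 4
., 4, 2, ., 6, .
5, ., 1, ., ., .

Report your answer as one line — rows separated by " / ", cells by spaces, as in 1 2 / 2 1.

4 3 5 2 1 6 / 1 5 4 6 2 3 / 2 1 6 4 3 5 / 6 2 3 1 5 4 / 3 4 2 5 6 1 / 5 6 1 3 4 2

Cell (r3,c1): row 3 has {1,3,4,5,6}; column 1 has {1,5,6} → 2.
Cell (r4,c2): row 4 has {4,6}; column 2 has {1,3,4,5} → 2.
Cell (r5,c1): row 5 has {2,4,6}; column 1 has {1,2,5,6} → 3.
Cell (r5,c6): row 5 has {2,3,4,6}; column 6 has {4,5} → 1.
Cell (r6,c2): row 6 has {1,5}; column 2 has {1,2,3,4,5} → 6.
Cell (r1,c1): row 1 has {3}; column 1 has {1,2,3,5,6} → 4.
Cell (r1,c3): row 1 has {3,4}; column 3 has {1,2,6} → 5.
Cell (r4,c3): row 4 has {2,4,6}; column 3 has {1,2,5,6} → 3.
Cell (r5,c4): row 5 has {1,2,3,4,6}; column 4 has {4,6} → 5.
Cell (r2,c3): row 2 has {1,5,6}; column 3 has {1,2,3,5,6} → 4.
Cell (r2,c5): row 2 has {1,4,5,6}; column 5 has {3,6} → 2.
Cell (r2,c6): row 2 has {1,2,4,5,6}; column 6 has {1,4,5} → 3.
Cell (r4,c4): row 4 has {2,3,4,6}; column 4 has {4,5,6} → 1.
Cell (r4,c5): row 4 has {1,2,3,4,6}; column 5 has {2,3,6} → 5.
Cell (r6,c5): row 6 has {1,5,6}; column 5 has {2,3,5,6} → 4.
Cell (r6,c6): row 6 has {1,4,5,6}; column 6 has {1,3,4,5} → 2.
Cell (r1,c4): row 1 has {3,4,5}; column 4 has {1,4,5,6} → 2.
Cell (r1,c5): row 1 has {2,3,4,5}; column 5 has {2,3,4,5,6} → 1.
Cell (r1,c6): row 1 has {1,2,3,4,5}; column 6 has {1,2,3,4,5} → 6.
Cell (r6,c4): row 6 has {1,2,4,5,6}; column 4 has {1,2,4,5,6} → 3.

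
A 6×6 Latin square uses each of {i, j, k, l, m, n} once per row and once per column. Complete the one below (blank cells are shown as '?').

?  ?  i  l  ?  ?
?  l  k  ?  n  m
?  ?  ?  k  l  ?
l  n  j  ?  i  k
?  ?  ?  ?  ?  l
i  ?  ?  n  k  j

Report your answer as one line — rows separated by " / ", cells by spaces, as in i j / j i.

m k i l j n / j l k i n m / n j m k l i / l n j m i k / k i n j m l / i m l n k j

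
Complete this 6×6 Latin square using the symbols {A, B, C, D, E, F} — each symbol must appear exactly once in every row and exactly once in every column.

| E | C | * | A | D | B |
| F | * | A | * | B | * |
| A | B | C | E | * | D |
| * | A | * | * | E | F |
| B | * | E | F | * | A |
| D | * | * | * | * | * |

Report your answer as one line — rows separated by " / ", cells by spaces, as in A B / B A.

row 1 has {A,B,C,D,E}; column 3 has {A,C,E} — only F is left for (r1,c3).
row 3 has {A,B,C,D,E}; column 5 has {B,D,E} — only F is left for (r3,c5).
row 4 has {A,E,F}; column 1 has {A,B,D,E,F} — only C is left for (r4,c1).
row 5 has {A,B,E,F}; column 2 has {A,B,C} — only D is left for (r5,c2).
row 5 has {A,B,D,E,F}; column 5 has {B,D,E,F} — only C is left for (r5,c5).
row 6 has {D}; column 3 has {A,C,E,F} — only B is left for (r6,c3).
row 6 has {B,D}; column 4 has {A,E,F} — only C is left for (r6,c4).
row 6 has {B,C,D}; column 5 has {B,C,D,E,F} — only A is left for (r6,c5).
row 6 has {A,B,C,D}; column 6 has {A,B,D,F} — only E is left for (r6,c6).
row 2 has {A,B,F}; column 2 has {A,B,C,D} — only E is left for (r2,c2).
row 2 has {A,B,E,F}; column 4 has {A,C,E,F} — only D is left for (r2,c4).
row 2 has {A,B,D,E,F}; column 6 has {A,B,D,E,F} — only C is left for (r2,c6).
row 4 has {A,C,E,F}; column 3 has {A,B,C,E,F} — only D is left for (r4,c3).
row 4 has {A,C,D,E,F}; column 4 has {A,C,D,E,F} — only B is left for (r4,c4).
row 6 has {A,B,C,D,E}; column 2 has {A,B,C,D,E} — only F is left for (r6,c2).

E C F A D B / F E A D B C / A B C E F D / C A D B E F / B D E F C A / D F B C A E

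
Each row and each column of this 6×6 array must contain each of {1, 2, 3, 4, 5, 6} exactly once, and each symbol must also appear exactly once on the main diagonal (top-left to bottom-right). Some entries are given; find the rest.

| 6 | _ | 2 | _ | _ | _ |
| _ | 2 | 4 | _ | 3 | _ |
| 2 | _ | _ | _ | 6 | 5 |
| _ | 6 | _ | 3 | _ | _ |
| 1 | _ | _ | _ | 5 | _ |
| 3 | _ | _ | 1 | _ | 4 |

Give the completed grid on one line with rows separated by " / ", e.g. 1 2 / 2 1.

(r2,c1): row 2 has {2,3,4}; column 1 has {1,2,3,6}, so it must be 5.
(r2,c4): row 2 has {2,3,4,5}; column 4 has {1,3}, so it must be 6.
(r2,c6): row 2 has {2,3,4,5,6}; column 6 has {4,5}, so it must be 1.
(r3,c3): row 3 has {2,5,6}; column 3 has {2,4}; the diagonal has {2,3,4,5,6}, so it must be 1.
(r3,c4): row 3 has {1,2,5,6}; column 4 has {1,3,6}, so it must be 4.
(r4,c1): row 4 has {3,6}; column 1 has {1,2,3,5,6}, so it must be 4.
(r4,c3): row 4 has {3,4,6}; column 3 has {1,2,4}, so it must be 5.
(r4,c6): row 4 has {3,4,5,6}; column 6 has {1,4,5}, so it must be 2.
(r5,c4): row 5 has {1,5}; column 4 has {1,3,4,6}, so it must be 2.
(r6,c2): row 6 has {1,3,4}; column 2 has {2,6}, so it must be 5.
(r6,c3): row 6 has {1,3,4,5}; column 3 has {1,2,4,5}, so it must be 6.
(r6,c5): row 6 has {1,3,4,5,6}; column 5 has {3,5,6}, so it must be 2.
(r1,c4): row 1 has {2,6}; column 4 has {1,2,3,4,6}, so it must be 5.
(r1,c6): row 1 has {2,5,6}; column 6 has {1,2,4,5}, so it must be 3.
(r3,c2): row 3 has {1,2,4,5,6}; column 2 has {2,5,6}, so it must be 3.
(r4,c5): row 4 has {2,3,4,5,6}; column 5 has {2,3,5,6}, so it must be 1.
(r5,c2): row 5 has {1,2,5}; column 2 has {2,3,5,6}, so it must be 4.
(r5,c3): row 5 has {1,2,4,5}; column 3 has {1,2,4,5,6}, so it must be 3.
(r5,c6): row 5 has {1,2,3,4,5}; column 6 has {1,2,3,4,5}, so it must be 6.
(r1,c2): row 1 has {2,3,5,6}; column 2 has {2,3,4,5,6}, so it must be 1.
(r1,c5): row 1 has {1,2,3,5,6}; column 5 has {1,2,3,5,6}, so it must be 4.

6 1 2 5 4 3 / 5 2 4 6 3 1 / 2 3 1 4 6 5 / 4 6 5 3 1 2 / 1 4 3 2 5 6 / 3 5 6 1 2 4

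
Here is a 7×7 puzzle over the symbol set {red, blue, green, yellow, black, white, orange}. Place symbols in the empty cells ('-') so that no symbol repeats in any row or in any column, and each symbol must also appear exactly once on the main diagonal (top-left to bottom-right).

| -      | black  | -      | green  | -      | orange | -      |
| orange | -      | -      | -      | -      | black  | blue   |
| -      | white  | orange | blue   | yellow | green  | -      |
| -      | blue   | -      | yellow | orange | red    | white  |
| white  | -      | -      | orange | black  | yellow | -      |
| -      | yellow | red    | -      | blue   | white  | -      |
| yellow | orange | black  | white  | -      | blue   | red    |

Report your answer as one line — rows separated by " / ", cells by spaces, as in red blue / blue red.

blue black white green red orange yellow / orange green yellow red white black blue / red white orange blue yellow green black / black blue green yellow orange red white / white red blue orange black yellow green / green yellow red black blue white orange / yellow orange black white green blue red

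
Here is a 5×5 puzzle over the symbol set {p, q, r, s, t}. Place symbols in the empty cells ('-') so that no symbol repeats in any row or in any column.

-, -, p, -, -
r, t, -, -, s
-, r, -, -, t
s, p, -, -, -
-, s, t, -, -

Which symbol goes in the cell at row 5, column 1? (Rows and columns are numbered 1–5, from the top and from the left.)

q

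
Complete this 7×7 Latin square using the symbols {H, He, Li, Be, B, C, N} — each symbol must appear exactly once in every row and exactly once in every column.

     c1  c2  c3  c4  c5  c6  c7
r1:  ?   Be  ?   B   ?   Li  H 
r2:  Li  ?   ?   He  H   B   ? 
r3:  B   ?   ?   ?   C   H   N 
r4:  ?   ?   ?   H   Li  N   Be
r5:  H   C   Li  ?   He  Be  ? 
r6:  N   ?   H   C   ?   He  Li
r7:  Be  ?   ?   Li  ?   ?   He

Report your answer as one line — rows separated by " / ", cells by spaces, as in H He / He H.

He Be C B N Li H / Li N Be He H B C / B Li He Be C H N / C He B H Li N Be / H C Li N He Be B / N B H C Be He Li / Be H N Li B C He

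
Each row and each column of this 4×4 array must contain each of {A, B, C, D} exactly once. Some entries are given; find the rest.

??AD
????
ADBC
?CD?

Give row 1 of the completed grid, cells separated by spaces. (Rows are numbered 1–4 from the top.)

Cell (r1,c2): row 1 has {A,D}; column 2 has {C,D} → B.
Cell (r2,c2): row 2 is empty so far; column 2 has {B,C,D} → A.
Cell (r2,c3): row 2 has {A}; column 3 has {A,B,D} → C.
Cell (r2,c4): row 2 has {A,C}; column 4 has {C,D} → B.
Cell (r4,c1): row 4 has {C,D}; column 1 has {A} → B.
Cell (r4,c4): row 4 has {B,C,D}; column 4 has {B,C,D} → A.
Cell (r1,c1): row 1 has {A,B,D}; column 1 has {A,B} → C.

C B A D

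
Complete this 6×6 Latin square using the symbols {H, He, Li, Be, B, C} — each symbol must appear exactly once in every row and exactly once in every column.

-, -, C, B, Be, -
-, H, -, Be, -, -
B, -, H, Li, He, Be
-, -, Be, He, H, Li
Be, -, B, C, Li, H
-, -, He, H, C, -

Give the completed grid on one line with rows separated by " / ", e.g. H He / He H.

(r1,c6) = He
(r2,c3) = Li
(r2,c5) = B
(r2,c6) = C
(r3,c2) = C
(r4,c1) = C
(r4,c2) = B
(r5,c2) = He
(r6,c1) = Li
(r6,c2) = Be
(r6,c6) = B
(r1,c1) = H
(r1,c2) = Li
(r2,c1) = He

H Li C B Be He / He H Li Be B C / B C H Li He Be / C B Be He H Li / Be He B C Li H / Li Be He H C B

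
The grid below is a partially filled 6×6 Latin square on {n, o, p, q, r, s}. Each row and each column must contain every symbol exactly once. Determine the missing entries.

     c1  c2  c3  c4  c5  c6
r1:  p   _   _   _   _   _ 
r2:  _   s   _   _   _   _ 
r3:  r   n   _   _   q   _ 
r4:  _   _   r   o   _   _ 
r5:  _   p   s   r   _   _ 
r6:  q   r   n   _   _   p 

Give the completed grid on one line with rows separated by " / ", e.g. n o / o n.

p o q n s r / n s p q r o / r n o p q s / s q r o p n / o p s r n q / q r n s o p

(r4,c2) = q
(r6,c4) = s
(r6,c5) = o
(r1,c2) = o
(r1,c3) = q
(r1,c4) = n
(r3,c4) = p
(r5,c5) = n
(r2,c4) = q
(r3,c3) = o
(r3,c6) = s
(r4,c6) = n
(r5,c1) = o
(r5,c6) = q
(r1,c6) = r
(r2,c1) = n
(r2,c3) = p
(r2,c5) = r
(r2,c6) = o
(r4,c1) = s
(r4,c5) = p
(r1,c5) = s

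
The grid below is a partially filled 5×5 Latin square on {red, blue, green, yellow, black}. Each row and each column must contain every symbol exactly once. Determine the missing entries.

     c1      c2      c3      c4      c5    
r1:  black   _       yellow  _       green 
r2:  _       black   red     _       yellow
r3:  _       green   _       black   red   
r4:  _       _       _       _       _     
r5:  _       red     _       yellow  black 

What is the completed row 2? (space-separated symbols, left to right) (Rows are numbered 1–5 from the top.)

At row 1, column 2: row 1 has {green,yellow,black}; column 2 has {red,green,black}; that leaves blue.
At row 1, column 4: row 1 has {blue,green,yellow,black}; column 4 has {yellow,black}; that leaves red.
At row 3, column 3: row 3 has {red,green,black}; column 3 has {red,yellow}; that leaves blue.
At row 4, column 2: row 4 is empty so far; column 2 has {red,blue,green,black}; that leaves yellow.
At row 4, column 5: row 4 has {yellow}; column 5 has {red,green,yellow,black}; that leaves blue.
At row 5, column 3: row 5 has {red,yellow,black}; column 3 has {red,blue,yellow}; that leaves green.
At row 3, column 1: row 3 has {red,blue,green,black}; column 1 has {black}; that leaves yellow.
At row 4, column 3: row 4 has {blue,yellow}; column 3 has {red,blue,green,yellow}; that leaves black.
At row 4, column 4: row 4 has {blue,yellow,black}; column 4 has {red,yellow,black}; that leaves green.
At row 5, column 1: row 5 has {red,green,yellow,black}; column 1 has {yellow,black}; that leaves blue.
At row 2, column 1: row 2 has {red,yellow,black}; column 1 has {blue,yellow,black}; that leaves green.
At row 2, column 4: row 2 has {red,green,yellow,black}; column 4 has {red,green,yellow,black}; that leaves blue.

green black red blue yellow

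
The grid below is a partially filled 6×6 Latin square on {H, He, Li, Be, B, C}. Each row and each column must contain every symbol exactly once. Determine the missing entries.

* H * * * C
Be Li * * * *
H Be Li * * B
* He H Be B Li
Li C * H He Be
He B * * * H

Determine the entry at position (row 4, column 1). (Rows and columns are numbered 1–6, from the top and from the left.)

Cell (r1,c1): row 1 has {H,C}; column 1 has {H,He,Li,Be} → B.
Cell (r2,c6): row 2 has {Li,Be}; column 6 has {H,Li,Be,B,C} → He.
Cell (r3,c5): row 3 has {H,Li,Be,B}; column 5 has {He,B} → C.
Cell (r4,c1): row 4 has {H,He,Li,Be,B}; column 1 has {H,He,Li,Be,B} → C.

C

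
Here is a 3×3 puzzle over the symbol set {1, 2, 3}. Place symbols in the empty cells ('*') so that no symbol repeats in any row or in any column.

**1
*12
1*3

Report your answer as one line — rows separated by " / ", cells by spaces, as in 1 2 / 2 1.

2 3 1 / 3 1 2 / 1 2 3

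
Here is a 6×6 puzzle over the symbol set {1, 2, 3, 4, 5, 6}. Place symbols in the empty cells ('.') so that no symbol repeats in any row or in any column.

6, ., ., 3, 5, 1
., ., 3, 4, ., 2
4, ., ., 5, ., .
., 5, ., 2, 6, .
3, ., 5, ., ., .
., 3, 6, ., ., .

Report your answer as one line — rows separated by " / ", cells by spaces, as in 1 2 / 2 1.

6 4 2 3 5 1 / 5 6 3 4 1 2 / 4 2 1 5 3 6 / 1 5 4 2 6 3 / 3 1 5 6 2 4 / 2 3 6 1 4 5

Cell (r2,c5): row 2 has {2,3,4}; column 5 has {5,6} → 1.
Cell (r4,c1): row 4 has {2,5,6}; column 1 has {3,4,6} → 1.
Cell (r4,c3): row 4 has {1,2,5,6}; column 3 has {3,5,6} → 4.
Cell (r4,c6): row 4 has {1,2,4,5,6}; column 6 has {1,2} → 3.
Cell (r6,c4): row 6 has {3,6}; column 4 has {2,3,4,5} → 1.
Cell (r1,c3): row 1 has {1,3,5,6}; column 3 has {3,4,5,6} → 2.
Cell (r2,c1): row 2 has {1,2,3,4}; column 1 has {1,3,4,6} → 5.
Cell (r2,c2): row 2 has {1,2,3,4,5}; column 2 has {3,5} → 6.
Cell (r3,c3): row 3 has {4,5}; column 3 has {2,3,4,5,6} → 1.
Cell (r3,c6): row 3 has {1,4,5}; column 6 has {1,2,3} → 6.
Cell (r5,c4): row 5 has {3,5}; column 4 has {1,2,3,4,5} → 6.
Cell (r5,c6): row 5 has {3,5,6}; column 6 has {1,2,3,6} → 4.
Cell (r6,c1): row 6 has {1,3,6}; column 1 has {1,3,4,5,6} → 2.
Cell (r6,c5): row 6 has {1,2,3,6}; column 5 has {1,5,6} → 4.
Cell (r6,c6): row 6 has {1,2,3,4,6}; column 6 has {1,2,3,4,6} → 5.
Cell (r1,c2): row 1 has {1,2,3,5,6}; column 2 has {3,5,6} → 4.
Cell (r3,c2): row 3 has {1,4,5,6}; column 2 has {3,4,5,6} → 2.
Cell (r3,c5): row 3 has {1,2,4,5,6}; column 5 has {1,4,5,6} → 3.
Cell (r5,c2): row 5 has {3,4,5,6}; column 2 has {2,3,4,5,6} → 1.
Cell (r5,c5): row 5 has {1,3,4,5,6}; column 5 has {1,3,4,5,6} → 2.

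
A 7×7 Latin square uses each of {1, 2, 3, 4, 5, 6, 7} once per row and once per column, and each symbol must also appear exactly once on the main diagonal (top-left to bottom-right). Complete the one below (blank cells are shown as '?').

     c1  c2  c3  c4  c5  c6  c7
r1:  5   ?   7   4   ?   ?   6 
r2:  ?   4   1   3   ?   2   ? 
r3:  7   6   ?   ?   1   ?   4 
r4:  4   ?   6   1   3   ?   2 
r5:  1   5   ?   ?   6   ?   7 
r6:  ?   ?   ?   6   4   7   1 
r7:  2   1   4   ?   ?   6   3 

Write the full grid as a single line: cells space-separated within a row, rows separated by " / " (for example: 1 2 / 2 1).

5 3 7 4 2 1 6 / 6 4 1 3 7 2 5 / 7 6 2 5 1 3 4 / 4 7 6 1 3 5 2 / 1 5 3 2 6 4 7 / 3 2 5 6 4 7 1 / 2 1 4 7 5 6 3

(r1,c5) = 2
(r2,c1) = 6
(r2,c7) = 5
(r3,c3) = 2
(r3,c4) = 5
(r3,c6) = 3
(r4,c2) = 7
(r4,c6) = 5
(r5,c3) = 3
(r5,c4) = 2
(r5,c6) = 4
(r6,c1) = 3
(r6,c2) = 2
(r6,c3) = 5
(r7,c4) = 7
(r7,c5) = 5
(r1,c2) = 3
(r1,c6) = 1
(r2,c5) = 7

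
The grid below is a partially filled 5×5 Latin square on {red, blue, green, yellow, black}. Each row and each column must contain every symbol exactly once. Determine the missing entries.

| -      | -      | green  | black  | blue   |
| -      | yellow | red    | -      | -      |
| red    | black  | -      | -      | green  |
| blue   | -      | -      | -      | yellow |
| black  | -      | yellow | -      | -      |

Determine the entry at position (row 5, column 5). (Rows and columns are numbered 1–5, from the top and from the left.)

(r1,c1) = yellow
(r1,c2) = red
(r2,c1) = green
(r2,c4) = blue
(r2,c5) = black
(r3,c3) = blue
(r3,c4) = yellow
(r4,c2) = green
(r4,c3) = black
(r4,c4) = red
(r5,c2) = blue
(r5,c4) = green
(r5,c5) = red

red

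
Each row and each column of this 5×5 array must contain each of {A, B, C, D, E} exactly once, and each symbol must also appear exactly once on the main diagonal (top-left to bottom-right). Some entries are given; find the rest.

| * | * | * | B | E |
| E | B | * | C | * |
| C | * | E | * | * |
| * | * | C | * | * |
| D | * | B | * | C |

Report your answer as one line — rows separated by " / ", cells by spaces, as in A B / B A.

(r1,c1) = A
(r1,c3) = D
(r2,c3) = A
(r2,c5) = D
(r4,c1) = B
(r4,c4) = D
(r4,c5) = A
(r1,c2) = C
(r3,c4) = A
(r3,c5) = B
(r4,c2) = E
(r5,c2) = A
(r5,c4) = E
(r3,c2) = D

A C D B E / E B A C D / C D E A B / B E C D A / D A B E C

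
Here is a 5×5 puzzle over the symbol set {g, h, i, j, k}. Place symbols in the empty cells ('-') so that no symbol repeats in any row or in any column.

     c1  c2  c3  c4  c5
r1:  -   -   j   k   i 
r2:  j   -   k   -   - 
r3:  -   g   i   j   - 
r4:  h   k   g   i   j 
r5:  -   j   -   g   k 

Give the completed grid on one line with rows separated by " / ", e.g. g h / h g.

g h j k i / j i k h g / k g i j h / h k g i j / i j h g k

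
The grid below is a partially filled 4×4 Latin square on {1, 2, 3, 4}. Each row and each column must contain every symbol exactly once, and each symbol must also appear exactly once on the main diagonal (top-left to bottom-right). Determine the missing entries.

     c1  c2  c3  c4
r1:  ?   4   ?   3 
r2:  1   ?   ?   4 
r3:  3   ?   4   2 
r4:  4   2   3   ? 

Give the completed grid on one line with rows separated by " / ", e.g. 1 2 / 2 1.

2 4 1 3 / 1 3 2 4 / 3 1 4 2 / 4 2 3 1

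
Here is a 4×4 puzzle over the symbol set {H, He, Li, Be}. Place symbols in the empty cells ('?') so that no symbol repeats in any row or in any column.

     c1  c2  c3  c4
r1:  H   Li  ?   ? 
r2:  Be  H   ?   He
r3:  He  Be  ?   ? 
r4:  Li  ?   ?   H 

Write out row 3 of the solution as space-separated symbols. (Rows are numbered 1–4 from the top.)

Cell (r1,c4): row 1 has {H,Li}; column 4 has {H,He} → Be.
Cell (r2,c3): row 2 has {H,He,Be}; column 3 is empty so far → Li.
Cell (r3,c3): row 3 has {He,Be}; column 3 has {Li} → H.
Cell (r3,c4): row 3 has {H,He,Be}; column 4 has {H,He,Be} → Li.

He Be H Li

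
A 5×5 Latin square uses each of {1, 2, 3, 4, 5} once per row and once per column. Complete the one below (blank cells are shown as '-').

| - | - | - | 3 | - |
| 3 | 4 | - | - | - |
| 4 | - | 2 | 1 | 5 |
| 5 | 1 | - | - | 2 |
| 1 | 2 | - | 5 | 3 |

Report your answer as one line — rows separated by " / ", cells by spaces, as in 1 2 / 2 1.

2 5 1 3 4 / 3 4 5 2 1 / 4 3 2 1 5 / 5 1 3 4 2 / 1 2 4 5 3

(r1,c1) = 2
(r1,c2) = 5
(r2,c4) = 2
(r2,c5) = 1
(r3,c2) = 3
(r4,c4) = 4
(r5,c3) = 4
(r1,c3) = 1
(r1,c5) = 4
(r2,c3) = 5
(r4,c3) = 3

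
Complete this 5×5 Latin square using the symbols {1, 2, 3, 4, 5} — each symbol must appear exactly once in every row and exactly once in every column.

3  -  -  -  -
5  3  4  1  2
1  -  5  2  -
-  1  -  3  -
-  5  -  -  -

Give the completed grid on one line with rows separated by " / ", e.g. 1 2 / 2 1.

3 2 1 5 4 / 5 3 4 1 2 / 1 4 5 2 3 / 4 1 2 3 5 / 2 5 3 4 1

(r3,c2): row 3 has {1,2,5}; column 2 has {1,3,5}, so it must be 4.
(r3,c5): row 3 has {1,2,4,5}; column 5 has {2}, so it must be 3.
(r4,c3): row 4 has {1,3}; column 3 has {4,5}, so it must be 2.
(r5,c4): row 5 has {5}; column 4 has {1,2,3}, so it must be 4.
(r5,c5): row 5 has {4,5}; column 5 has {2,3}, so it must be 1.
(r1,c2): row 1 has {3}; column 2 has {1,3,4,5}, so it must be 2.
(r1,c3): row 1 has {2,3}; column 3 has {2,4,5}, so it must be 1.
(r1,c4): row 1 has {1,2,3}; column 4 has {1,2,3,4}, so it must be 5.
(r1,c5): row 1 has {1,2,3,5}; column 5 has {1,2,3}, so it must be 4.
(r4,c1): row 4 has {1,2,3}; column 1 has {1,3,5}, so it must be 4.
(r4,c5): row 4 has {1,2,3,4}; column 5 has {1,2,3,4}, so it must be 5.
(r5,c1): row 5 has {1,4,5}; column 1 has {1,3,4,5}, so it must be 2.
(r5,c3): row 5 has {1,2,4,5}; column 3 has {1,2,4,5}, so it must be 3.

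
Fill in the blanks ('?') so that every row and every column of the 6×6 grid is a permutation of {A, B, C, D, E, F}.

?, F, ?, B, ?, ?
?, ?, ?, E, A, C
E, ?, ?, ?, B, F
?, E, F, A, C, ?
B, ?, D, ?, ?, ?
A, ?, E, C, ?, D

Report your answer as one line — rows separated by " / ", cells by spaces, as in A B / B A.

C F A B D E / F D B E A C / E A C D B F / D E F A C B / B C D F E A / A B E C F D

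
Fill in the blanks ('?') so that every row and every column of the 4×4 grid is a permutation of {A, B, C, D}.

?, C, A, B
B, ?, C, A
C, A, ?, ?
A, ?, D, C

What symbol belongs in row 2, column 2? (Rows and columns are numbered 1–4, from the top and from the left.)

D

Cell (r1,c1): row 1 has {A,B,C}; column 1 has {A,B,C} → D.
Cell (r2,c2): row 2 has {A,B,C}; column 2 has {A,C} → D.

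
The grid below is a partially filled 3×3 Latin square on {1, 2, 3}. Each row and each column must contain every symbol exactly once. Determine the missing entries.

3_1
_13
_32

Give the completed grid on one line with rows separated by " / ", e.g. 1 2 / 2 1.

row 1 has {1,3}; column 2 has {1,3} — only 2 is left for (r1,c2).
row 2 has {1,3}; column 1 has {3} — only 2 is left for (r2,c1).
row 3 has {2,3}; column 1 has {2,3} — only 1 is left for (r3,c1).

3 2 1 / 2 1 3 / 1 3 2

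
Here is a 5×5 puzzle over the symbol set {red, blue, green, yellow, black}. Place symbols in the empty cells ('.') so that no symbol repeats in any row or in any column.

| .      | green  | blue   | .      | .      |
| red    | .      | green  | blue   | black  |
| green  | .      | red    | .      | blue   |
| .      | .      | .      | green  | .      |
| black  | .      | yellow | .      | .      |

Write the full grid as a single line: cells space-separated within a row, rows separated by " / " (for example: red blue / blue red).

yellow green blue black red / red yellow green blue black / green black red yellow blue / blue red black green yellow / black blue yellow red green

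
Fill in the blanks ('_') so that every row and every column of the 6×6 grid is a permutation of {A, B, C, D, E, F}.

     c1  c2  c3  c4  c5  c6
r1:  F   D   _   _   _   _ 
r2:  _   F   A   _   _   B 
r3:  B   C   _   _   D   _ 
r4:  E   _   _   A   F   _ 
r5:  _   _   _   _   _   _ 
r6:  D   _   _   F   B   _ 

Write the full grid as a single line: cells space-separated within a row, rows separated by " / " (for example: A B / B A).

F D B C A E / C F A D E B / B C F E D A / E B C A F D / A E D B C F / D A E F B C

(r2,c1): row 2 has {A,B,F}; column 1 has {B,D,E,F}, so it must be C.
(r2,c5): row 2 has {A,B,C,F}; column 5 has {B,D,F}, so it must be E.
(r3,c4): row 3 has {B,C,D}; column 4 has {A,F}, so it must be E.
(r4,c2): row 4 has {A,E,F}; column 2 has {C,D,F}, so it must be B.
(r5,c1): row 5 is empty so far; column 1 has {B,C,D,E,F}, so it must be A.
(r5,c2): row 5 has {A}; column 2 has {B,C,D,F}, so it must be E.
(r5,c5): row 5 has {A,E}; column 5 has {B,D,E,F}, so it must be C.
(r6,c2): row 6 has {B,D,F}; column 2 has {B,C,D,E,F}, so it must be A.
(r1,c5): row 1 has {D,F}; column 5 has {B,C,D,E,F}, so it must be A.
(r2,c4): row 2 has {A,B,C,E,F}; column 4 has {A,E,F}, so it must be D.
(r3,c3): row 3 has {B,C,D,E}; column 3 has {A}, so it must be F.
(r3,c6): row 3 has {B,C,D,E,F}; column 6 has {B}, so it must be A.
(r5,c4): row 5 has {A,C,E}; column 4 has {A,D,E,F}, so it must be B.
(r1,c4): row 1 has {A,D,F}; column 4 has {A,B,D,E,F}, so it must be C.
(r1,c6): row 1 has {A,C,D,F}; column 6 has {A,B}, so it must be E.
(r5,c3): row 5 has {A,B,C,E}; column 3 has {A,F}, so it must be D.
(r5,c6): row 5 has {A,B,C,D,E}; column 6 has {A,B,E}, so it must be F.
(r6,c6): row 6 has {A,B,D,F}; column 6 has {A,B,E,F}, so it must be C.
(r1,c3): row 1 has {A,C,D,E,F}; column 3 has {A,D,F}, so it must be B.
(r4,c3): row 4 has {A,B,E,F}; column 3 has {A,B,D,F}, so it must be C.
(r4,c6): row 4 has {A,B,C,E,F}; column 6 has {A,B,C,E,F}, so it must be D.
(r6,c3): row 6 has {A,B,C,D,F}; column 3 has {A,B,C,D,F}, so it must be E.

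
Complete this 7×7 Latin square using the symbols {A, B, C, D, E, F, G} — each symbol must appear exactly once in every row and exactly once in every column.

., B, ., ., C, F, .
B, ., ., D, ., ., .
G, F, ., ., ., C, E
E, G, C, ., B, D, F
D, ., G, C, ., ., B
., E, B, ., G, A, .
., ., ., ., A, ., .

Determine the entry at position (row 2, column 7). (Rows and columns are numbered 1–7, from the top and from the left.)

Cell (r1,c1): row 1 has {B,C,F}; column 1 has {B,D,E,G} → A.
Cell (r3,c5): row 3 has {C,E,F,G}; column 5 has {A,B,C,G} → D.
Cell (r4,c4): row 4 has {B,C,D,E,F,G}; column 4 has {C,D} → A.
Cell (r5,c2): row 5 has {B,C,D,G}; column 2 has {B,E,F,G} → A.
Cell (r5,c6): row 5 has {A,B,C,D,G}; column 6 has {A,C,D,F} → E.
Cell (r6,c4): row 6 has {A,B,E,G}; column 4 has {A,C,D} → F.
Cell (r2,c2): row 2 has {B,D}; column 2 has {A,B,E,F,G} → C.
Cell (r2,c6): row 2 has {B,C,D}; column 6 has {A,C,D,E,F} → G.
Cell (r2,c7): row 2 has {B,C,D,G}; column 7 has {B,E,F} → A.

A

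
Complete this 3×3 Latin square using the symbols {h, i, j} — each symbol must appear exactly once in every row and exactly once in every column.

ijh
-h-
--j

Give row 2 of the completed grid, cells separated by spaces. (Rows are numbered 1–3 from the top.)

j h i

(r2,c1): row 2 has {h}; column 1 has {i}, so it must be j.
(r2,c3): row 2 has {h,j}; column 3 has {h,j}, so it must be i.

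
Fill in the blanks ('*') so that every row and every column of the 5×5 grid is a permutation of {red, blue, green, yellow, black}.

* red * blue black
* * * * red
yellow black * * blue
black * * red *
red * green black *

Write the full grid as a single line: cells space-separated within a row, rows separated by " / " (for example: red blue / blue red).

green red yellow blue black / blue green black yellow red / yellow black red green blue / black yellow blue red green / red blue green black yellow

(r1,c1) = green
(r1,c3) = yellow
(r2,c1) = blue
(r2,c3) = black
(r3,c3) = red
(r3,c4) = green
(r4,c3) = blue
(r5,c5) = yellow
(r2,c4) = yellow
(r4,c5) = green
(r5,c2) = blue
(r2,c2) = green
(r4,c2) = yellow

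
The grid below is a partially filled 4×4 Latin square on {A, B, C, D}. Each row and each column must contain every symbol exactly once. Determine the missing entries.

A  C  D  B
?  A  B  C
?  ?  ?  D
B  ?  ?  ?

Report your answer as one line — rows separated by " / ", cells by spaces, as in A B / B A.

A C D B / D A B C / C B A D / B D C A

row 2 has {A,B,C}; column 1 has {A,B} — only D is left for (r2,c1).
row 3 has {D}; column 1 has {A,B,D} — only C is left for (r3,c1).
row 3 has {C,D}; column 2 has {A,C} — only B is left for (r3,c2).
row 3 has {B,C,D}; column 3 has {B,D} — only A is left for (r3,c3).
row 4 has {B}; column 2 has {A,B,C} — only D is left for (r4,c2).
row 4 has {B,D}; column 3 has {A,B,D} — only C is left for (r4,c3).
row 4 has {B,C,D}; column 4 has {B,C,D} — only A is left for (r4,c4).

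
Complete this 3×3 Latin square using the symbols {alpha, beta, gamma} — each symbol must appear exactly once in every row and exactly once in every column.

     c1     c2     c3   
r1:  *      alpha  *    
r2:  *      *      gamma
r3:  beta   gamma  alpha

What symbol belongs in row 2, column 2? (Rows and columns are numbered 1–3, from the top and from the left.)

beta

(r1,c1) = gamma
(r1,c3) = beta
(r2,c1) = alpha
(r2,c2) = beta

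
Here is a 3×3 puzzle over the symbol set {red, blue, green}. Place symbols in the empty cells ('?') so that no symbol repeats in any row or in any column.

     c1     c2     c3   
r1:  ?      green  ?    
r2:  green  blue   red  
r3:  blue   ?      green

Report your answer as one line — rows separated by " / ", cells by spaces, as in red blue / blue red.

red green blue / green blue red / blue red green

(r1,c1): row 1 has {green}; column 1 has {blue,green}, so it must be red.
(r1,c3): row 1 has {red,green}; column 3 has {red,green}, so it must be blue.
(r3,c2): row 3 has {blue,green}; column 2 has {blue,green}, so it must be red.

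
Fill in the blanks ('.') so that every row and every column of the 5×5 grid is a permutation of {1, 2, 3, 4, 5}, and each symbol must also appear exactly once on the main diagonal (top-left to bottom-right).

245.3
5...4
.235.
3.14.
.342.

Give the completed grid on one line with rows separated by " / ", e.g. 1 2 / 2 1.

(r1,c4): row 1 has {2,3,4,5}; column 4 has {2,4,5}, so it must be 1.
(r2,c2): row 2 has {4,5}; column 2 has {2,3,4}; the diagonal has {2,3,4}, so it must be 1.
(r2,c3): row 2 has {1,4,5}; column 3 has {1,3,4,5}, so it must be 2.
(r2,c4): row 2 has {1,2,4,5}; column 4 has {1,2,4,5}, so it must be 3.
(r3,c5): row 3 has {2,3,5}; column 5 has {3,4}, so it must be 1.
(r4,c2): row 4 has {1,3,4}; column 2 has {1,2,3,4}, so it must be 5.
(r4,c5): row 4 has {1,3,4,5}; column 5 has {1,3,4}, so it must be 2.
(r5,c1): row 5 has {2,3,4}; column 1 has {2,3,5}, so it must be 1.
(r5,c5): row 5 has {1,2,3,4}; column 5 has {1,2,3,4}; the diagonal has {1,2,3,4}, so it must be 5.
(r3,c1): row 3 has {1,2,3,5}; column 1 has {1,2,3,5}, so it must be 4.

2 4 5 1 3 / 5 1 2 3 4 / 4 2 3 5 1 / 3 5 1 4 2 / 1 3 4 2 5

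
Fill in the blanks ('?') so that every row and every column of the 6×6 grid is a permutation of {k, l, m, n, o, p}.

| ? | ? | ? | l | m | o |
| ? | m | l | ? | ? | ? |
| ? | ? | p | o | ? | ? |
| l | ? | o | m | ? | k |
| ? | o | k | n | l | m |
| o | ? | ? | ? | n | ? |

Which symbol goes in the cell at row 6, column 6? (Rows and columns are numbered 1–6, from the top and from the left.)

Cell (r1,c3): row 1 has {l,m,o}; column 3 has {k,l,o,p} → n.
Cell (r3,c5): row 3 has {o,p}; column 5 has {l,m,n} → k.
Cell (r4,c5): row 4 has {k,l,m,o}; column 5 has {k,l,m,n} → p.
Cell (r5,c1): row 5 has {k,l,m,n,o}; column 1 has {l,o} → p.
Cell (r6,c3): row 6 has {n,o}; column 3 has {k,l,n,o,p} → m.
Cell (r1,c1): row 1 has {l,m,n,o}; column 1 has {l,o,p} → k.
Cell (r1,c2): row 1 has {k,l,m,n,o}; column 2 has {m,o} → p.
Cell (r2,c1): row 2 has {l,m}; column 1 has {k,l,o,p} → n.
Cell (r2,c5): row 2 has {l,m,n}; column 5 has {k,l,m,n,p} → o.
Cell (r2,c6): row 2 has {l,m,n,o}; column 6 has {k,m,o} → p.
Cell (r3,c1): row 3 has {k,o,p}; column 1 has {k,l,n,o,p} → m.
Cell (r4,c2): row 4 has {k,l,m,o,p}; column 2 has {m,o,p} → n.
Cell (r6,c6): row 6 has {m,n,o}; column 6 has {k,m,o,p} → l.

l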